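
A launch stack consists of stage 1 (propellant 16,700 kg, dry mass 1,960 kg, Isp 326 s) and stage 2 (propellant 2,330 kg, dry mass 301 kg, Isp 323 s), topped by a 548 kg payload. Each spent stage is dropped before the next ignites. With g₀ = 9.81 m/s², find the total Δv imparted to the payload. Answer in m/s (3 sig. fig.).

Δv ≈ 8810 m/s

Ignition mass of stage 1 = 16,700+1,960 + 2,330+301 + 548 = 21,839 kg.
Stage 1: m₀ = 21,839 kg, m_f = 21,839 − 16,700 = 5,139 kg; Δv = 326×9.81×ln(4.25) = 3198.1×1.4468 ≈ 4627 m/s.
Stage 2: m₀ = 3,179 kg, m_f = 3,179 − 2,330 = 849 kg; Δv = 323×9.81×ln(3.744) = 3168.6×1.3203 ≈ 4183 m/s.
Total Δv = 4627 + 4183 = 8810 m/s.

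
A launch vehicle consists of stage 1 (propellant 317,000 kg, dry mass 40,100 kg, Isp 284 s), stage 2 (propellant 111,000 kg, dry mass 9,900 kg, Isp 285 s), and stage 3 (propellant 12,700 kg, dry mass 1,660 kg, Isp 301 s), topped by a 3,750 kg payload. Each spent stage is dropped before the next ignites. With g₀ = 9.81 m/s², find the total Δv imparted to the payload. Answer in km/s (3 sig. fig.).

Δv ≈ 10.9 km/s

Ignition mass of stage 1 = 317,000+40,100 + 111,000+9,900 + 12,700+1,660 + 3,750 = 496,110 kg.
Stage 1: m₀ = 496,110 kg, m_f = 496,110 − 317,000 = 179,110 kg; Δv = 284×9.81×ln(2.77) = 2786.0×1.0188 ≈ 2838 m/s.
Stage 2: m₀ = 139,010 kg, m_f = 139,010 − 111,000 = 28,010 kg; Δv = 285×9.81×ln(4.963) = 2795.9×1.6020 ≈ 4479 m/s.
Stage 3: m₀ = 18,110 kg, m_f = 18,110 − 12,700 = 5,410 kg; Δv = 301×9.81×ln(3.348) = 2952.8×1.2082 ≈ 3568 m/s.
Total Δv = 2838 + 4479 + 3568 = 10885 m/s.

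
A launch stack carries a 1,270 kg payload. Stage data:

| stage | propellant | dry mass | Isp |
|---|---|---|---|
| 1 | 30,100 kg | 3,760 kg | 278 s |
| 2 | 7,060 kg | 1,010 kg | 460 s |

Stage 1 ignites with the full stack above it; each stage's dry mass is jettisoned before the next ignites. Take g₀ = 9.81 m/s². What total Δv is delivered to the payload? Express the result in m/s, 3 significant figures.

Ignition mass of stage 1 = 30,100+3,760 + 7,060+1,010 + 1,270 = 43,200 kg.
Stage 1: m₀ = 43,200 kg, m_f = 43,200 − 30,100 = 13,100 kg; Δv = 278×9.81×ln(3.298) = 2727.2×1.1932 ≈ 3254 m/s.
Stage 2: m₀ = 9,340 kg, m_f = 9,340 − 7,060 = 2,280 kg; Δv = 460×9.81×ln(4.096) = 4512.6×1.4101 ≈ 6363 m/s.
Total Δv = 3254 + 6363 = 9617 m/s.

Δv ≈ 9620 m/s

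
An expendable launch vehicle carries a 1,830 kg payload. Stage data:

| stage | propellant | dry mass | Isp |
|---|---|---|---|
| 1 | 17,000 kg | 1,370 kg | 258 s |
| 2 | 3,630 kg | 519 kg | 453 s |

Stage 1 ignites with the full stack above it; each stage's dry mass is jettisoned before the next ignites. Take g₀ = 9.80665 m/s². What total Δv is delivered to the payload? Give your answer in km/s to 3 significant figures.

Δv ≈ 7.18 km/s

Ignition mass of stage 1 = 17,000+1,370 + 3,630+519 + 1,830 = 24,349 kg.
Stage 1: m₀ = 24,349 kg, m_f = 24,349 − 17,000 = 7,349 kg; Δv = 258×9.80665×ln(3.313) = 2530.1×1.1979 ≈ 3031 m/s.
Stage 2: m₀ = 5,979 kg, m_f = 5,979 − 3,630 = 2,349 kg; Δv = 453×9.80665×ln(2.545) = 4442.4×0.9343 ≈ 4150 m/s.
Total Δv = 3031 + 4150 = 7181 m/s.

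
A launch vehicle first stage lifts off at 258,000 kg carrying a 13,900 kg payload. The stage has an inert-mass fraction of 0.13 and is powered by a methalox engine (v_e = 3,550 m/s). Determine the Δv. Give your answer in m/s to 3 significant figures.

Δv ≈ 6150 m/s

Stage wet mass = m₀ − payload = 258,000 − 13,900 = 244,100 kg.
Stage dry mass = ε × stage wet mass = 0.13 × 244,100 = 31,733 kg.
Burnout mass m_f = stage dry + payload = 31,733 + 13,900 = 45,633 kg.
Δv = v_e · ln(258,000/45,633) = 3550.0 × ln(5.654) = 3550.0 × 1.7323 ≈ 6150 m/s.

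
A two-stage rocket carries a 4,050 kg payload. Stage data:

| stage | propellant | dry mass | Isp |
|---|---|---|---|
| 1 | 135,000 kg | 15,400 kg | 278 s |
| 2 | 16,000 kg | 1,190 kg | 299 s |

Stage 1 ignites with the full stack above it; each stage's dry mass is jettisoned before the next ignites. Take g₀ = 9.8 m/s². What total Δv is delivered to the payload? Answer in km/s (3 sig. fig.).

Δv ≈ 8.31 km/s

Ignition mass of stage 1 = 135,000+15,400 + 16,000+1,190 + 4,050 = 171,640 kg.
Stage 1: m₀ = 171,640 kg, m_f = 171,640 − 135,000 = 36,640 kg; Δv = 278×9.8×ln(4.684) = 2724.4×1.5443 ≈ 4207 m/s.
Stage 2: m₀ = 21,240 kg, m_f = 21,240 − 16,000 = 5,240 kg; Δv = 299×9.8×ln(4.053) = 2930.2×1.3996 ≈ 4101 m/s.
Total Δv = 4207 + 4101 = 8308 m/s.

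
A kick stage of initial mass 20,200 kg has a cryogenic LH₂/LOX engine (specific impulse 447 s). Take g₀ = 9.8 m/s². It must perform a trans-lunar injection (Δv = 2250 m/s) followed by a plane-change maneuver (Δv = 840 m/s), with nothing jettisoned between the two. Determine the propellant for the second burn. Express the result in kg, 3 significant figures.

propellant for the second burn ≈ 2110 kg

v_e = Isp · g₀ = 447 × 9.8 = 4380.6 m/s.
After the first burn: m = 20200 × exp(−2250/4380.6) = 20200 × 0.59832 = 12,086.1 kg.
After the second burn: m = 12,086.1 × exp(−840/4380.6) = 12,086.1 × 0.82551 = 9,977.2 kg.
Second-burn propellant = 12,086.1 − 9,977.2 = 2,108.9 kg.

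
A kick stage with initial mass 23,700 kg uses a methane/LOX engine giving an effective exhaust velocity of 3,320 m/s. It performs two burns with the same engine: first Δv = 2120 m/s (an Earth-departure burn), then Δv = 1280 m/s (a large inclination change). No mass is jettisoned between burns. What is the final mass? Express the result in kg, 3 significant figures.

After the first burn: m = 23700 × exp(−2120/3320.0) = 23700 × 0.52806 = 12,515 kg.
After the second burn: m = 12,515 × exp(−1280/3320.0) = 12,515 × 0.68008 = 8,511.2 kg.

final mass ≈ 8510 kg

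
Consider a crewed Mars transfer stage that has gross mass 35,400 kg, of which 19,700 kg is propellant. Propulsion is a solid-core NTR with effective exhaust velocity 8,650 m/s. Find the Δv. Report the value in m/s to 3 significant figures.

Δv ≈ 7030 m/s

m_f = m₀ − m_prop = 35,400 − 19,700 = 15,700 kg.
Using Δv = v_e ln(m₀/m_f): Δv = v_e · ln(m₀/m_f) = 8650.0 × ln(2.255) = 8650.0 × 0.8131 ≈ 7032.9 m/s.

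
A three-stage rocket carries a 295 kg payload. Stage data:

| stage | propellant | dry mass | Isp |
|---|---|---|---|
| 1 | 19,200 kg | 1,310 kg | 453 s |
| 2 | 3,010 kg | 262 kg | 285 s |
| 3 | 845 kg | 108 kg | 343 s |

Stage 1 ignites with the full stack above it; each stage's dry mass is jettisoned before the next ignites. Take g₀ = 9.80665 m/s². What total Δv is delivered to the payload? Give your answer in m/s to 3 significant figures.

Ignition mass of stage 1 = 19,200+1,310 + 3,010+262 + 845+108 + 295 = 25,030 kg.
Stage 1: m₀ = 25,030 kg, m_f = 25,030 − 19,200 = 5,830 kg; Δv = 453×9.80665×ln(4.293) = 4442.4×1.4571 ≈ 6473 m/s.
Stage 2: m₀ = 4,520 kg, m_f = 4,520 − 3,010 = 1,510 kg; Δv = 285×9.80665×ln(2.993) = 2794.9×1.0964 ≈ 3064 m/s.
Stage 3: m₀ = 1,248 kg, m_f = 1,248 − 845 = 403 kg; Δv = 343×9.80665×ln(3.097) = 3363.7×1.1304 ≈ 3802 m/s.
Total Δv = 6473 + 3064 + 3802 = 13339 m/s.

Δv ≈ 13300 m/s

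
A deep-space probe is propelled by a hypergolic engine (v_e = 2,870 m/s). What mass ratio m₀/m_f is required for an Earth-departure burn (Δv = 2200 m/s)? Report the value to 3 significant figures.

m₀/m_f = exp(Δv / v_e) = exp(2200 / 2870.0) = exp(0.7666) = 2.1523.

mass ratio ≈ 2.15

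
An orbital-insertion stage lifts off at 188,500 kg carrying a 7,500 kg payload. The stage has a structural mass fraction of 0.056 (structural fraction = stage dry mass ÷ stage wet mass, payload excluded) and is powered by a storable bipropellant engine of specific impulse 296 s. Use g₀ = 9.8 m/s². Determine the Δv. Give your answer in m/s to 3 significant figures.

Δv ≈ 6870 m/s

Stage wet mass = m₀ − payload = 188,500 − 7,500 = 181,000 kg.
Stage dry mass = ε × stage wet mass = 0.056 × 181,000 = 10,136 kg.
Burnout mass m_f = stage dry + payload = 10,136 + 7,500 = 17,636 kg.
v_e = Isp · g₀ = 296 × 9.8 = 2900.8 m/s.
Using Δv = v_e ln(m₀/m_f): Δv = v_e · ln(188,500/17,636) = 2900.8 × ln(10.69) = 2900.8 × 2.3692 ≈ 6872 m/s.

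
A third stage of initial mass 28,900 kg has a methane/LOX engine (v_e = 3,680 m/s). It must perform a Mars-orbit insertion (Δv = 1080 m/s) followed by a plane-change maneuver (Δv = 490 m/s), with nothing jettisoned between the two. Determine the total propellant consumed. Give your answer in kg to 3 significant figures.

After the first burn: m = 28900 × exp(−1080/3680.0) = 28900 × 0.74567 = 21,549.9 kg.
After the second burn: m = 21,549.9 × exp(−490/3680.0) = 21,549.9 × 0.87533 = 18,863.3 kg.
Total propellant = m₀ − m_final = 28900 − 18,863.3 = 10,036.7 kg.

total propellant consumed ≈ 10000 kg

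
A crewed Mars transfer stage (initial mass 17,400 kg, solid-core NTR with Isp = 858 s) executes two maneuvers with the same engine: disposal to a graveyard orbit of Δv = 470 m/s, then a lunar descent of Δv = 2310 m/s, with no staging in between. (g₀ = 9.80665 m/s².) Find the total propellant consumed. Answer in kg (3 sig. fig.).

total propellant consumed ≈ 4900 kg

v_e = Isp · g₀ = 858 × 9.80665 = 8414.1 m/s.
After the first burn: m = 17400 × exp(−470/8414.1) = 17400 × 0.94567 = 16,454.7 kg.
After the second burn: m = 16,454.7 × exp(−2310/8414.1) = 16,454.7 × 0.75992 = 12,504.3 kg.
Total propellant = m₀ − m_final = 17400 − 12,504.3 = 4,895.7 kg.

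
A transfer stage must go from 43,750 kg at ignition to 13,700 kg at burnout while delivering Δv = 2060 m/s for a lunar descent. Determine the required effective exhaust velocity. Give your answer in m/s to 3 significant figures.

ln(m₀/m_f) = ln(43750/13700) = ln(3.193) = 1.1611.
v_e = Δv / ln(m₀/m_f) = 2060 / 1.1611 = 1774.2 m/s.

v_e ≈ 1770 m/s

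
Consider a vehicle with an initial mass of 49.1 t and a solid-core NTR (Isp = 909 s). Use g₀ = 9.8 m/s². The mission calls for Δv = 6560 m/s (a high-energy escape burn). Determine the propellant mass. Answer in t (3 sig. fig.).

propellant mass ≈ 25.6 t

v_e = Isp · g₀ = 909 × 9.8 = 8908.2 m/s.
From the ideal rocket equation, m₀/m_f = exp(Δv / v_e) = exp(6560 / 8908.2) = exp(0.7364) = 2.0884.
m_f = 49.1 / 2.0884 = 23.5108 t, so propellant = m₀ − m_f = 49.1 − 23.5108 = 25.5892 t.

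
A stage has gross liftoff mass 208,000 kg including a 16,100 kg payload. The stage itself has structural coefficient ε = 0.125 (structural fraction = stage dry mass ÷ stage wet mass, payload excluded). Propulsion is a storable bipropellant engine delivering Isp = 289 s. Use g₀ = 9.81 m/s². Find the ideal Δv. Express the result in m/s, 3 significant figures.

Δv ≈ 4670 m/s

Stage wet mass = m₀ − payload = 208,000 − 16,100 = 191,900 kg.
Stage dry mass = ε × stage wet mass = 0.125 × 191,900 = 23,987.5 kg.
Burnout mass m_f = stage dry + payload = 23,987.5 + 16,100 = 40,087.5 kg.
v_e = Isp · g₀ = 289 × 9.81 = 2835.1 m/s.
From the ideal rocket equation, Δv = v_e · ln(208,000/40,087.5) = 2835.1 × ln(5.189) = 2835.1 × 1.6465 ≈ 4668 m/s.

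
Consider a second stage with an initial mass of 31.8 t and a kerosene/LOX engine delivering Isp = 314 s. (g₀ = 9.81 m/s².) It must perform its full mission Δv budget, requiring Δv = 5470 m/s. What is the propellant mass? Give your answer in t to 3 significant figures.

propellant mass ≈ 26.4 t

v_e = Isp · g₀ = 314 × 9.81 = 3080.3 m/s.
m₀/m_f = exp(Δv / v_e) = exp(5470 / 3080.3) = exp(1.7758) = 5.9049.
m_f = 31.8 / 5.9049 = 5.38536 t, so propellant = m₀ − m_f = 31.8 − 5.38536 = 26.41464 t.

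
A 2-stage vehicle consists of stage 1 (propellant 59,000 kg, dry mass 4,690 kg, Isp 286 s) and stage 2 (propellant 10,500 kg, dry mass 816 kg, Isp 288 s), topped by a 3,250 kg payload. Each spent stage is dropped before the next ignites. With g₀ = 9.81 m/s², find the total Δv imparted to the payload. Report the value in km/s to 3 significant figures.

Δv ≈ 7.54 km/s

Ignition mass of stage 1 = 59,000+4,690 + 10,500+816 + 3,250 = 78,256 kg.
Stage 1: m₀ = 78,256 kg, m_f = 78,256 − 59,000 = 19,256 kg; Δv = 286×9.81×ln(4.064) = 2805.7×1.4022 ≈ 3934 m/s.
Stage 2: m₀ = 14,566 kg, m_f = 14,566 − 10,500 = 4,066 kg; Δv = 288×9.81×ln(3.582) = 2825.3×1.2760 ≈ 3605 m/s.
Total Δv = 3934 + 3605 = 7539 m/s.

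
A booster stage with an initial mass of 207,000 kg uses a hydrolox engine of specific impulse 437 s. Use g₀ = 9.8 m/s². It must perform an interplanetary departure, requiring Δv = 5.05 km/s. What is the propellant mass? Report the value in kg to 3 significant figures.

v_e = Isp · g₀ = 437 × 9.8 = 4282.6 m/s.
Using Δv = v_e ln(m₀/m_f): m₀/m_f = exp(Δv / v_e) = exp(5050 / 4282.6) = exp(1.1792) = 3.2517.
m_f = 207,000 / 3.2517 = 63,659 kg, so propellant = m₀ − m_f = 207,000 − 63,659 = 143,341 kg.

propellant mass ≈ 143000 kg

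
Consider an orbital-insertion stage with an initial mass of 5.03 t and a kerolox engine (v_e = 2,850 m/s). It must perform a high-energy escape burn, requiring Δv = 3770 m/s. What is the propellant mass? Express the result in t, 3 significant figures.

Rocket equation: m₀/m_f = exp(Δv / v_e) = exp(3770 / 2850.0) = exp(1.3228) = 3.7539.
m_f = 5.03 / 3.7539 = 1.33994 t, so propellant = m₀ − m_f = 5.03 − 1.33994 = 3.69006 t.

propellant mass ≈ 3.69 t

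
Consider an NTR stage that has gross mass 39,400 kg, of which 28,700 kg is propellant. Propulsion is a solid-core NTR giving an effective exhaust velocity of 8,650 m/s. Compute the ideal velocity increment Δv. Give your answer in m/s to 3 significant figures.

m_f = m₀ − m_prop = 39,400 − 28,700 = 10,700 kg.
Using Δv = v_e ln(m₀/m_f): Δv = v_e · ln(m₀/m_f) = 8650.0 × ln(3.682) = 8650.0 × 1.3035 ≈ 11275.5 m/s.

Δv ≈ 11300 m/s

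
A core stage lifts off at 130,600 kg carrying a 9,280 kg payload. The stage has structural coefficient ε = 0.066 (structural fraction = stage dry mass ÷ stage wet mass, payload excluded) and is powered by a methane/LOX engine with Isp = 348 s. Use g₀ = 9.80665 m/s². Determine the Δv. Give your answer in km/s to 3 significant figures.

Δv ≈ 6.90 km/s

Stage wet mass = m₀ − payload = 130,600 − 9,280 = 121,320 kg.
Stage dry mass = ε × stage wet mass = 0.066 × 121,320 = 8,007.12 kg.
Burnout mass m_f = stage dry + payload = 8,007.12 + 9,280 = 17,287.12 kg.
v_e = Isp · g₀ = 348 × 9.80665 = 3412.7 m/s.
By the Tsiolkovsky rocket equation, Δv = v_e · ln(130,600/17,287.12) = 3412.7 × ln(7.555) = 3412.7 × 2.0222 ≈ 6901 m/s.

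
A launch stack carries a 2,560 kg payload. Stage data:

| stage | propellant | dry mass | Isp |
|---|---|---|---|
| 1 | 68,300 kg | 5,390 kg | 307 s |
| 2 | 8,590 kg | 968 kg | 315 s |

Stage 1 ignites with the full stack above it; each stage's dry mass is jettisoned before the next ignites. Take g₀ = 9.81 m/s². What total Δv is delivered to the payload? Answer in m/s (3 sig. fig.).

Ignition mass of stage 1 = 68,300+5,390 + 8,590+968 + 2,560 = 85,808 kg.
Stage 1: m₀ = 85,808 kg, m_f = 85,808 − 68,300 = 17,508 kg; Δv = 307×9.81×ln(4.901) = 3011.7×1.5895 ≈ 4787 m/s.
Stage 2: m₀ = 12,118 kg, m_f = 12,118 − 8,590 = 3,528 kg; Δv = 315×9.81×ln(3.435) = 3090.2×1.2340 ≈ 3813 m/s.
Total Δv = 4787 + 3813 = 8600 m/s.

Δv ≈ 8600 m/s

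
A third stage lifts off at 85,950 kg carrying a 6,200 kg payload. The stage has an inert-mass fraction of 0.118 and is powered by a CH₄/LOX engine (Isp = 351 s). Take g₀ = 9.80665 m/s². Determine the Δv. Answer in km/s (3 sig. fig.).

Stage wet mass = m₀ − payload = 85,950 − 6,200 = 79,750 kg.
Stage dry mass = ε × stage wet mass = 0.118 × 79,750 = 9,410.5 kg.
Burnout mass m_f = stage dry + payload = 9,410.5 + 6,200 = 15,610.5 kg.
v_e = Isp · g₀ = 351 × 9.80665 = 3442.1 m/s.
Using Δv = v_e ln(m₀/m_f): Δv = v_e · ln(85,950/15,610.5) = 3442.1 × ln(5.506) = 3442.1 × 1.7058 ≈ 5872 m/s.

Δv ≈ 5.87 km/s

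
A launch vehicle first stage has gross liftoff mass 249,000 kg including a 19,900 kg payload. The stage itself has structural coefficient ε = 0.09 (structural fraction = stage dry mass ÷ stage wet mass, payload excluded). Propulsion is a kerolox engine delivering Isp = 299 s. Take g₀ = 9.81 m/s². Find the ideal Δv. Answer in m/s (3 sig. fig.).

Δv ≈ 5330 m/s

Stage wet mass = m₀ − payload = 249,000 − 19,900 = 229,100 kg.
Stage dry mass = ε × stage wet mass = 0.09 × 229,100 = 20,619 kg.
Burnout mass m_f = stage dry + payload = 20,619 + 19,900 = 40,519 kg.
v_e = Isp · g₀ = 299 × 9.81 = 2933.2 m/s.
By the Tsiolkovsky rocket equation, Δv = v_e · ln(249,000/40,519) = 2933.2 × ln(6.145) = 2933.2 × 1.8157 ≈ 5326 m/s.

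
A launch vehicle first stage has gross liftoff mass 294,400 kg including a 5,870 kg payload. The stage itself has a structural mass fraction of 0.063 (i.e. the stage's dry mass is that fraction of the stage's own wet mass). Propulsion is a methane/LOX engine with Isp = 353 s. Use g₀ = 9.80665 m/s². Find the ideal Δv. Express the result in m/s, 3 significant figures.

Δv ≈ 8670 m/s

Stage wet mass = m₀ − payload = 294,400 − 5,870 = 288,530 kg.
Stage dry mass = ε × stage wet mass = 0.063 × 288,530 = 18,177.4 kg.
Burnout mass m_f = stage dry + payload = 18,177.4 + 5,870 = 24,047.4 kg.
v_e = Isp · g₀ = 353 × 9.80665 = 3461.7 m/s.
Δv = v_e · ln(294,400/24,047.4) = 3461.7 × ln(12.24) = 3461.7 × 2.5049 ≈ 8671 m/s.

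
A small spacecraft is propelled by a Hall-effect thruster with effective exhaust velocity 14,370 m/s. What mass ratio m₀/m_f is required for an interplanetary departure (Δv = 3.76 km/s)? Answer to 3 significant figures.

mass ratio ≈ 1.30

Rocket equation: m₀/m_f = exp(Δv / v_e) = exp(3760 / 14370.0) = exp(0.2617) = 1.2991.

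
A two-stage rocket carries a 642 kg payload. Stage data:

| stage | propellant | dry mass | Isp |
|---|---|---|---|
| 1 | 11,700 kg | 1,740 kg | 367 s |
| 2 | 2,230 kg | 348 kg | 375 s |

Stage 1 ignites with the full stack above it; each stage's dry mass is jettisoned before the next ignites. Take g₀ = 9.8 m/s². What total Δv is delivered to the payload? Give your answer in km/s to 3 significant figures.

Ignition mass of stage 1 = 11,700+1,740 + 2,230+348 + 642 = 16,660 kg.
Stage 1: m₀ = 16,660 kg, m_f = 16,660 − 11,700 = 4,960 kg; Δv = 367×9.8×ln(3.359) = 3596.6×1.2116 ≈ 4358 m/s.
Stage 2: m₀ = 3,220 kg, m_f = 3,220 − 2,230 = 990 kg; Δv = 375×9.8×ln(3.253) = 3675.0×1.1794 ≈ 4334 m/s.
Total Δv = 4358 + 4334 = 8692 m/s.

Δv ≈ 8.69 km/s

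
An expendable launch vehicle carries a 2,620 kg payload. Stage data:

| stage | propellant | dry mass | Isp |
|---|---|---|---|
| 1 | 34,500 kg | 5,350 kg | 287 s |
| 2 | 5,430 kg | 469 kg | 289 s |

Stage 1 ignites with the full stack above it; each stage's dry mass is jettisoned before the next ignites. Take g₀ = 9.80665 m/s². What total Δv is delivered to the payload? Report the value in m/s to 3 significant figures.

Δv ≈ 6390 m/s

Ignition mass of stage 1 = 34,500+5,350 + 5,430+469 + 2,620 = 48,369 kg.
Stage 1: m₀ = 48,369 kg, m_f = 48,369 − 34,500 = 13,869 kg; Δv = 287×9.80665×ln(3.488) = 2814.5×1.2492 ≈ 3516 m/s.
Stage 2: m₀ = 8,519 kg, m_f = 8,519 − 5,430 = 3,089 kg; Δv = 289×9.80665×ln(2.758) = 2834.1×1.0145 ≈ 2875 m/s.
Total Δv = 3516 + 2875 = 6391 m/s.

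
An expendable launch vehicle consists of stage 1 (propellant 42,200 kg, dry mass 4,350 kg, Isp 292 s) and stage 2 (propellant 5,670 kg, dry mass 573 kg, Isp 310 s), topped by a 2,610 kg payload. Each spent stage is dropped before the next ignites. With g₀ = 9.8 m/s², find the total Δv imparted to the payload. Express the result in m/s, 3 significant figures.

Δv ≈ 7210 m/s

Ignition mass of stage 1 = 42,200+4,350 + 5,670+573 + 2,610 = 55,403 kg.
Stage 1: m₀ = 55,403 kg, m_f = 55,403 − 42,200 = 13,203 kg; Δv = 292×9.8×ln(4.196) = 2861.6×1.4342 ≈ 4104 m/s.
Stage 2: m₀ = 8,853 kg, m_f = 8,853 − 5,670 = 3,183 kg; Δv = 310×9.8×ln(2.781) = 3038.0×1.0229 ≈ 3108 m/s.
Total Δv = 4104 + 3108 = 7212 m/s.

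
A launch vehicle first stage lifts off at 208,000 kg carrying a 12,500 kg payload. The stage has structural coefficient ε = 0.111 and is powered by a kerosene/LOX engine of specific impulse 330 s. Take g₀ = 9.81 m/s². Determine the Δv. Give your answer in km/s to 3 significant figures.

Δv ≈ 5.84 km/s

Stage wet mass = m₀ − payload = 208,000 − 12,500 = 195,500 kg.
Stage dry mass = ε × stage wet mass = 0.111 × 195,500 = 21,700.5 kg.
Burnout mass m_f = stage dry + payload = 21,700.5 + 12,500 = 34,200.5 kg.
v_e = Isp · g₀ = 330 × 9.81 = 3237.3 m/s.
Using Δv = v_e ln(m₀/m_f): Δv = v_e · ln(208,000/34,200.5) = 3237.3 × ln(6.082) = 3237.3 × 1.8053 ≈ 5844 m/s.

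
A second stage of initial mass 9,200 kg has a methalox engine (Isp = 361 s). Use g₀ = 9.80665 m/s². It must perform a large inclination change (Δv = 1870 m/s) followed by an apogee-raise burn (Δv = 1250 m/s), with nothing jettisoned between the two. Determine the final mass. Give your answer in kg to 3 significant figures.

v_e = Isp · g₀ = 361 × 9.80665 = 3540.2 m/s.
After the first burn: m = 9200 × exp(−1870/3540.2) = 9200 × 0.58965 = 5,424.78 kg.
After the second burn: m = 5,424.78 × exp(−1250/3540.2) = 5,424.78 × 0.70252 = 3,811.02 kg.

final mass ≈ 3810 kg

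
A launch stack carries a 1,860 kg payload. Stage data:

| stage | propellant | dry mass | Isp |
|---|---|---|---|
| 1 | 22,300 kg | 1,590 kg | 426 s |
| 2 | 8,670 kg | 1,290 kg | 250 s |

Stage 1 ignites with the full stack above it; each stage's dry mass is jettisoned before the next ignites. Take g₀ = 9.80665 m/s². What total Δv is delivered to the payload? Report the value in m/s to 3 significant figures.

Ignition mass of stage 1 = 22,300+1,590 + 8,670+1,290 + 1,860 = 35,710 kg.
Stage 1: m₀ = 35,710 kg, m_f = 35,710 − 22,300 = 13,410 kg; Δv = 426×9.80665×ln(2.663) = 4177.6×0.9794 ≈ 4092 m/s.
Stage 2: m₀ = 11,820 kg, m_f = 11,820 − 8,670 = 3,150 kg; Δv = 250×9.80665×ln(3.752) = 2451.7×1.3224 ≈ 3242 m/s.
Total Δv = 4092 + 3242 = 7334 m/s.

Δv ≈ 7330 m/s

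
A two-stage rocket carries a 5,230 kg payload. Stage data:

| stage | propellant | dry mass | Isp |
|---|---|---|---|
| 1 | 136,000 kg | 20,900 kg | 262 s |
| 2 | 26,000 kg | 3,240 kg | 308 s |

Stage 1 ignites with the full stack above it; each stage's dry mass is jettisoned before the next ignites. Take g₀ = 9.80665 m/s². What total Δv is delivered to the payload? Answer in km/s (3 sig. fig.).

Ignition mass of stage 1 = 136,000+20,900 + 26,000+3,240 + 5,230 = 191,370 kg.
Stage 1: m₀ = 191,370 kg, m_f = 191,370 − 136,000 = 55,370 kg; Δv = 262×9.80665×ln(3.456) = 2569.3×1.2402 ≈ 3186 m/s.
Stage 2: m₀ = 34,470 kg, m_f = 34,470 − 26,000 = 8,470 kg; Δv = 308×9.80665×ln(4.07) = 3020.4×1.4036 ≈ 4239 m/s.
Total Δv = 3186 + 4239 = 7425 m/s.

Δv ≈ 7.43 km/s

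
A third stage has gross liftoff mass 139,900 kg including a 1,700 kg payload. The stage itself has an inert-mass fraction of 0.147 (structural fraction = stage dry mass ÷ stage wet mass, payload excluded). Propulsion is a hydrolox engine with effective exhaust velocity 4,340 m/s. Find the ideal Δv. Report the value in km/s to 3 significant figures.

Stage wet mass = m₀ − payload = 139,900 − 1,700 = 138,200 kg.
Stage dry mass = ε × stage wet mass = 0.147 × 138,200 = 20,315.4 kg.
Burnout mass m_f = stage dry + payload = 20,315.4 + 1,700 = 22,015.4 kg.
Rocket equation: Δv = v_e · ln(139,900/22,015.4) = 4340.0 × ln(6.355) = 4340.0 × 1.8492 ≈ 8025 m/s.

Δv ≈ 8.03 km/s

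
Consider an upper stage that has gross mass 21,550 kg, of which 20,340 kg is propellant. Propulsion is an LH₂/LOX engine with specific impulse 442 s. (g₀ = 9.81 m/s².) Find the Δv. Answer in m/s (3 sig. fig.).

v_e = Isp · g₀ = 442 × 9.81 = 4336.0 m/s.
m_f = m₀ − m_prop = 21,550 − 20,340 = 1,210 kg.
Δv = v_e · ln(m₀/m_f) = 4336.0 × ln(17.81) = 4336.0 × 2.8798 ≈ 12486.7 m/s.

Δv ≈ 12500 m/s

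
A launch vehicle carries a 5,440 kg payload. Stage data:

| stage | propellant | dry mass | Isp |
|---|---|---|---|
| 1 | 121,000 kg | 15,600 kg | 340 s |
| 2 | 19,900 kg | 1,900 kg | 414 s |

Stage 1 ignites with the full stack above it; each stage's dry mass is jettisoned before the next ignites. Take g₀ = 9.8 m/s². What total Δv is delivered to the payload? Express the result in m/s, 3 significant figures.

Δv ≈ 9790 m/s

Ignition mass of stage 1 = 121,000+15,600 + 19,900+1,900 + 5,440 = 163,840 kg.
Stage 1: m₀ = 163,840 kg, m_f = 163,840 − 121,000 = 42,840 kg; Δv = 340×9.8×ln(3.824) = 3332.0×1.3414 ≈ 4470 m/s.
Stage 2: m₀ = 27,240 kg, m_f = 27,240 − 19,900 = 7,340 kg; Δv = 414×9.8×ln(3.711) = 4057.2×1.3113 ≈ 5320 m/s.
Total Δv = 4470 + 5320 = 9790 m/s.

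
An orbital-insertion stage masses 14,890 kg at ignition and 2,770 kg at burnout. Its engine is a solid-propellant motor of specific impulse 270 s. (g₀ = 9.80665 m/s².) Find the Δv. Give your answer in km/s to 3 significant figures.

v_e = Isp · g₀ = 270 × 9.80665 = 2647.8 m/s.
By the Tsiolkovsky rocket equation, Δv = v_e · ln(m₀/m_f) = 2647.8 × ln(5.375) = 2647.8 × 1.6818 ≈ 4453.2 m/s.

Δv ≈ 4.45 km/s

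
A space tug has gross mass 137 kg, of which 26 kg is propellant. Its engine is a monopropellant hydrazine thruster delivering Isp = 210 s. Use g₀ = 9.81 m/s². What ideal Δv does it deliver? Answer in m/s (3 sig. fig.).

v_e = Isp · g₀ = 210 × 9.81 = 2060.1 m/s.
m_f = m₀ − m_prop = 137 − 26 = 111 kg.
From the ideal rocket equation, Δv = v_e · ln(m₀/m_f) = 2060.1 × ln(1.234) = 2060.1 × 0.2105 ≈ 433.5 m/s.

Δv ≈ 434 m/s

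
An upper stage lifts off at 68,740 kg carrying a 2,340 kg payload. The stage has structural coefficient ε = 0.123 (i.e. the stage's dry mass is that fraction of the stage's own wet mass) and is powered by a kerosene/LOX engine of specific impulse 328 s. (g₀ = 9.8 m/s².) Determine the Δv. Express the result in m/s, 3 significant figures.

Stage wet mass = m₀ − payload = 68,740 − 2,340 = 66,400 kg.
Stage dry mass = ε × stage wet mass = 0.123 × 66,400 = 8,167.2 kg.
Burnout mass m_f = stage dry + payload = 8,167.2 + 2,340 = 10,507.2 kg.
v_e = Isp · g₀ = 328 × 9.8 = 3214.4 m/s.
Using Δv = v_e ln(m₀/m_f): Δv = v_e · ln(68,740/10,507.2) = 3214.4 × ln(6.542) = 3214.4 × 1.8783 ≈ 6038 m/s.

Δv ≈ 6040 m/s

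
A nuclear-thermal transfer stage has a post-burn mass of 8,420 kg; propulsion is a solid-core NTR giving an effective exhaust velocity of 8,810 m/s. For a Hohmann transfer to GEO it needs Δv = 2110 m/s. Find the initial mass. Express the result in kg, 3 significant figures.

initial mass ≈ 10700 kg

m₀/m_f = exp(Δv / v_e) = exp(2110 / 8810.0) = exp(0.2395) = 1.2706.
m₀ = m_f × 1.2706 = 8,420 × 1.2706 = 10,698.5 kg.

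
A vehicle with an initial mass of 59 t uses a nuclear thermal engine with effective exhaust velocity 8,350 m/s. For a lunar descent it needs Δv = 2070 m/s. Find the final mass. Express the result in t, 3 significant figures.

m₀/m_f = exp(Δv / v_e) = exp(2070 / 8350.0) = exp(0.2479) = 1.2813.
m_f = m₀ / 1.2813 = 59 / 1.2813 = 46.047 t.

final mass ≈ 46.0 t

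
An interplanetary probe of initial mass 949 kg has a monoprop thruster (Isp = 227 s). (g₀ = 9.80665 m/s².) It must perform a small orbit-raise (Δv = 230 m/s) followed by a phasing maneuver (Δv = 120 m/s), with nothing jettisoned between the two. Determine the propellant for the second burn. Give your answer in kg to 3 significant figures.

propellant for the second burn ≈ 44.9 kg

v_e = Isp · g₀ = 227 × 9.80665 = 2226.1 m/s.
After the first burn: m = 949 × exp(−230/2226.1) = 949 × 0.90184 = 855.846 kg.
After the second burn: m = 855.846 × exp(−120/2226.1) = 855.846 × 0.94752 = 810.931 kg.
Second-burn propellant = 855.846 − 810.931 = 44.915 kg.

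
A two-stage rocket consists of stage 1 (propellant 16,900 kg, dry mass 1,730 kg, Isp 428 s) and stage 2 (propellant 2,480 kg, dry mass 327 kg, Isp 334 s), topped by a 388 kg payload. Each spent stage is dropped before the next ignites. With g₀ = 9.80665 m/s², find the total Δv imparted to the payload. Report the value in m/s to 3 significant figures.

Δv ≈ 11200 m/s

Ignition mass of stage 1 = 16,900+1,730 + 2,480+327 + 388 = 21,825 kg.
Stage 1: m₀ = 21,825 kg, m_f = 21,825 − 16,900 = 4,925 kg; Δv = 428×9.80665×ln(4.431) = 4197.2×1.4887 ≈ 6249 m/s.
Stage 2: m₀ = 3,195 kg, m_f = 3,195 − 2,480 = 715 kg; Δv = 334×9.80665×ln(4.469) = 3275.4×1.4971 ≈ 4904 m/s.
Total Δv = 6249 + 4904 = 11153 m/s.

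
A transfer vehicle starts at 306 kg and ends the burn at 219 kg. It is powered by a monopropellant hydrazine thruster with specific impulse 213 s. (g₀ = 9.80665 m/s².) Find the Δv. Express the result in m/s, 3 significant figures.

Δv ≈ 699 m/s

v_e = Isp · g₀ = 213 × 9.80665 = 2088.8 m/s.
Δv = v_e · ln(m₀/m_f) = 2088.8 × ln(1.397) = 2088.8 × 0.3345 ≈ 698.7 m/s.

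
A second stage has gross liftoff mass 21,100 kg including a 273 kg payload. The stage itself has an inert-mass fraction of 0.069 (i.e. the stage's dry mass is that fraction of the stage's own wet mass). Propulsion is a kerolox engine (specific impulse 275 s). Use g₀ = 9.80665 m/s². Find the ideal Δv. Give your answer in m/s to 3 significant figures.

Δv ≈ 6780 m/s

Stage wet mass = m₀ − payload = 21,100 − 273 = 20,827 kg.
Stage dry mass = ε × stage wet mass = 0.069 × 20,827 = 1,437.06 kg.
Burnout mass m_f = stage dry + payload = 1,437.06 + 273 = 1,710.06 kg.
v_e = Isp · g₀ = 275 × 9.80665 = 2696.8 m/s.
Rocket equation: Δv = v_e · ln(21,100/1,710.06) = 2696.8 × ln(12.34) = 2696.8 × 2.5127 ≈ 6776 m/s.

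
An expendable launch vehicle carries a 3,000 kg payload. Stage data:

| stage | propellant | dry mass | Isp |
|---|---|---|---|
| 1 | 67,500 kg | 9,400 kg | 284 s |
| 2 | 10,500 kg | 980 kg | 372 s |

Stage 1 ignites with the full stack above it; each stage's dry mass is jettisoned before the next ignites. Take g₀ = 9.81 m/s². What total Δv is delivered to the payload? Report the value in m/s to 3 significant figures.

Δv ≈ 8450 m/s

Ignition mass of stage 1 = 67,500+9,400 + 10,500+980 + 3,000 = 91,380 kg.
Stage 1: m₀ = 91,380 kg, m_f = 91,380 − 67,500 = 23,880 kg; Δv = 284×9.81×ln(3.827) = 2786.0×1.3420 ≈ 3739 m/s.
Stage 2: m₀ = 14,480 kg, m_f = 14,480 − 10,500 = 3,980 kg; Δv = 372×9.81×ln(3.638) = 3649.3×1.2915 ≈ 4713 m/s.
Total Δv = 3739 + 4713 = 8452 m/s.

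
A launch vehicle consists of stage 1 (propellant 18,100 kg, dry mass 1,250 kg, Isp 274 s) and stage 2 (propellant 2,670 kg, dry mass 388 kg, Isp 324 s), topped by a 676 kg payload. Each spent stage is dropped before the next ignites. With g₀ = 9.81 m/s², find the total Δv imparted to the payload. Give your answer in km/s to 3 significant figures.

Ignition mass of stage 1 = 18,100+1,250 + 2,670+388 + 676 = 23,084 kg.
Stage 1: m₀ = 23,084 kg, m_f = 23,084 − 18,100 = 4,984 kg; Δv = 274×9.81×ln(4.632) = 2687.9×1.5329 ≈ 4120 m/s.
Stage 2: m₀ = 3,734 kg, m_f = 3,734 − 2,670 = 1,064 kg; Δv = 324×9.81×ln(3.509) = 3178.4×1.2554 ≈ 3990 m/s.
Total Δv = 4120 + 3990 = 8110 m/s.

Δv ≈ 8.11 km/s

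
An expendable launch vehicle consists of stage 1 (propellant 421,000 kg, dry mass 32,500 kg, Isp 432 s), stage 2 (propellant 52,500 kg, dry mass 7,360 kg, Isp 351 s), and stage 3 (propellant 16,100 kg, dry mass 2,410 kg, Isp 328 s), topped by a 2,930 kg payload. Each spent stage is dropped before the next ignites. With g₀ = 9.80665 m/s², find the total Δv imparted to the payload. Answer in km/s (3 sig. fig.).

Ignition mass of stage 1 = 421,000+32,500 + 52,500+7,360 + 16,100+2,410 + 2,930 = 534,800 kg.
Stage 1: m₀ = 534,800 kg, m_f = 534,800 − 421,000 = 113,800 kg; Δv = 432×9.80665×ln(4.699) = 4236.5×1.5475 ≈ 6556 m/s.
Stage 2: m₀ = 81,300 kg, m_f = 81,300 − 52,500 = 28,800 kg; Δv = 351×9.80665×ln(2.823) = 3442.1×1.0378 ≈ 3572 m/s.
Stage 3: m₀ = 21,440 kg, m_f = 21,440 − 16,100 = 5,340 kg; Δv = 328×9.80665×ln(4.015) = 3216.6×1.3900 ≈ 4471 m/s.
Total Δv = 6556 + 3572 + 4471 = 14599 m/s.

Δv ≈ 14.6 km/s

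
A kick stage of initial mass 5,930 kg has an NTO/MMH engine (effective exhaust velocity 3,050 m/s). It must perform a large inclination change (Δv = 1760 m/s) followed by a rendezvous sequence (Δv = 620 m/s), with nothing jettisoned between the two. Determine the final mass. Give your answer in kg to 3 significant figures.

final mass ≈ 2720 kg

After the first burn: m = 5930 × exp(−1760/3050.0) = 5930 × 0.56155 = 3,329.99 kg.
After the second burn: m = 3,329.99 × exp(−620/3050.0) = 3,329.99 × 0.81605 = 2,717.44 kg.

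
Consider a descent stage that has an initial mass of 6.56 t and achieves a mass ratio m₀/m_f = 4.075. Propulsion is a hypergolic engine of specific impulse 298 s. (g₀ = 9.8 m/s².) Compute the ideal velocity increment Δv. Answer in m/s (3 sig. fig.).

Δv ≈ 4100 m/s

v_e = Isp · g₀ = 298 × 9.8 = 2920.4 m/s.
By the Tsiolkovsky rocket equation, Δv = v_e · ln(4.075) = 2920.4 × 1.4049 ≈ 4102.8 m/s.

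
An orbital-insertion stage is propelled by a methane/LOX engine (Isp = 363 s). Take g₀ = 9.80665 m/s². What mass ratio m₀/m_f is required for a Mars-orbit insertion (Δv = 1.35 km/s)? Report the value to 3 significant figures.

v_e = Isp · g₀ = 363 × 9.80665 = 3559.8 m/s.
m₀/m_f = exp(Δv / v_e) = exp(1350 / 3559.8) = exp(0.3792) = 1.4612.

mass ratio ≈ 1.46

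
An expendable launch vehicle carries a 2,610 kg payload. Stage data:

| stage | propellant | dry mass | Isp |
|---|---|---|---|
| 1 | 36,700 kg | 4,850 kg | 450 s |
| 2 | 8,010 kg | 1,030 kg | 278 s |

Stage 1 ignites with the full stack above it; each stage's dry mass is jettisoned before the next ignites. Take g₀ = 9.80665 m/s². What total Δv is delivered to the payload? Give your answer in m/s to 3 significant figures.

Ignition mass of stage 1 = 36,700+4,850 + 8,010+1,030 + 2,610 = 53,200 kg.
Stage 1: m₀ = 53,200 kg, m_f = 53,200 − 36,700 = 16,500 kg; Δv = 450×9.80665×ln(3.224) = 4413.0×1.1707 ≈ 5166 m/s.
Stage 2: m₀ = 11,650 kg, m_f = 11,650 − 8,010 = 3,640 kg; Δv = 278×9.80665×ln(3.201) = 2726.2×1.1633 ≈ 3172 m/s.
Total Δv = 5166 + 3172 = 8338 m/s.

Δv ≈ 8340 m/s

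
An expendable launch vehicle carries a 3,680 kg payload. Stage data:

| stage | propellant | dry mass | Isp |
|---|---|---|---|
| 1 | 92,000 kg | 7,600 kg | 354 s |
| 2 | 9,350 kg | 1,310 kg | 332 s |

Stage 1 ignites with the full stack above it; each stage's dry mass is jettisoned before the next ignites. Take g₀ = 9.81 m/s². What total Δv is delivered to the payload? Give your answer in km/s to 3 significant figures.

Ignition mass of stage 1 = 92,000+7,600 + 9,350+1,310 + 3,680 = 113,940 kg.
Stage 1: m₀ = 113,940 kg, m_f = 113,940 − 92,000 = 21,940 kg; Δv = 354×9.81×ln(5.193) = 3472.7×1.6474 ≈ 5721 m/s.
Stage 2: m₀ = 14,340 kg, m_f = 14,340 − 9,350 = 4,990 kg; Δv = 332×9.81×ln(2.874) = 3256.9×1.0556 ≈ 3438 m/s.
Total Δv = 5721 + 3438 = 9159 m/s.

Δv ≈ 9.16 km/s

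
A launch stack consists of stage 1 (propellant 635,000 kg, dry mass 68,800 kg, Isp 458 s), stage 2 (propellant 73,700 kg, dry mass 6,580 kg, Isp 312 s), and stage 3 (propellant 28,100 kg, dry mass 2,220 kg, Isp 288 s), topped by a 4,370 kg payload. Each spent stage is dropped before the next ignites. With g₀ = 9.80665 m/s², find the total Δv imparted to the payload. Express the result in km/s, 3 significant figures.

Ignition mass of stage 1 = 635,000+68,800 + 73,700+6,580 + 28,100+2,220 + 4,370 = 818,770 kg.
Stage 1: m₀ = 818,770 kg, m_f = 818,770 − 635,000 = 183,770 kg; Δv = 458×9.80665×ln(4.455) = 4491.4×1.4941 ≈ 6711 m/s.
Stage 2: m₀ = 114,970 kg, m_f = 114,970 − 73,700 = 41,270 kg; Δv = 312×9.80665×ln(2.786) = 3059.7×1.0245 ≈ 3135 m/s.
Stage 3: m₀ = 34,690 kg, m_f = 34,690 − 28,100 = 6,590 kg; Δv = 288×9.80665×ln(5.264) = 2824.3×1.6609 ≈ 4691 m/s.
Total Δv = 6711 + 3135 + 4691 = 14537 m/s.

Δv ≈ 14.5 km/s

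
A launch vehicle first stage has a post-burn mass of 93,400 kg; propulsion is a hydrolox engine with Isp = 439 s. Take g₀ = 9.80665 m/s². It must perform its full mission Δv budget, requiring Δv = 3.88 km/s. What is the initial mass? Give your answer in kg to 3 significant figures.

v_e = Isp · g₀ = 439 × 9.80665 = 4305.1 m/s.
By the Tsiolkovsky rocket equation, m₀/m_f = exp(Δv / v_e) = exp(3880 / 4305.1) = exp(0.9013) = 2.4627.
m₀ = m_f × 2.4627 = 93,400 × 2.4627 = 230,016 kg.

initial mass ≈ 230000 kg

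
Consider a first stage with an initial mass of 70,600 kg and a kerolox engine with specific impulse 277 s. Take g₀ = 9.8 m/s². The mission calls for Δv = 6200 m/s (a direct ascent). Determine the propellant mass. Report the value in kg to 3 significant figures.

propellant mass ≈ 63400 kg

v_e = Isp · g₀ = 277 × 9.8 = 2714.6 m/s.
Rocket equation: m₀/m_f = exp(Δv / v_e) = exp(6200 / 2714.6) = exp(2.2839) = 9.8153.
m_f = 70,600 / 9.8153 = 7,192.85 kg, so propellant = m₀ − m_f = 70,600 − 7,192.85 = 63,407.15 kg.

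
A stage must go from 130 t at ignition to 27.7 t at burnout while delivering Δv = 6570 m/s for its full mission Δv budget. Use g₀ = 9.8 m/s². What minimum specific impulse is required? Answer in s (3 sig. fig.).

ln(m₀/m_f) = ln(130000/27700) = ln(4.693) = 1.5461.
v_e = Δv / ln(m₀/m_f) = 6570 / 1.5461 = 4249.4 m/s.
Isp = v_e / g₀ = 4249.4 / 9.8 = 433.6 s.

Isp ≈ 434 s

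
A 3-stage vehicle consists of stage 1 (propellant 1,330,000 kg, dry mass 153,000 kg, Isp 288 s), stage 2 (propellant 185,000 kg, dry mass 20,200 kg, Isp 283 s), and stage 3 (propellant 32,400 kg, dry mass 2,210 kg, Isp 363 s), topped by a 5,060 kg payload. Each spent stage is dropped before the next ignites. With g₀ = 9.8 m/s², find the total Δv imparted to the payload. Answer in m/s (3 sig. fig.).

Δv ≈ 14100 m/s

Ignition mass of stage 1 = 1,330,000+153,000 + 185,000+20,200 + 32,400+2,210 + 5,060 = 1,727,870 kg.
Stage 1: m₀ = 1,727,870 kg, m_f = 1,727,870 − 1,330,000 = 397,870 kg; Δv = 288×9.8×ln(4.343) = 2822.4×1.4685 ≈ 4145 m/s.
Stage 2: m₀ = 244,870 kg, m_f = 244,870 − 185,000 = 59,870 kg; Δv = 283×9.8×ln(4.09) = 2773.4×1.4086 ≈ 3906 m/s.
Stage 3: m₀ = 39,670 kg, m_f = 39,670 − 32,400 = 7,270 kg; Δv = 363×9.8×ln(5.457) = 3557.4×1.6968 ≈ 6036 m/s.
Total Δv = 4145 + 3906 + 6036 = 14087 m/s.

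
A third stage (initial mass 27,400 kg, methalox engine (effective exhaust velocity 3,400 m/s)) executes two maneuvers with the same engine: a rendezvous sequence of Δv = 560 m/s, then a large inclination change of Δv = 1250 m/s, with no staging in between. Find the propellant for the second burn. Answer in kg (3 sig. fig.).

propellant for the second burn ≈ 7150 kg

After the first burn: m = 27400 × exp(−560/3400.0) = 27400 × 0.84814 = 23,239 kg.
After the second burn: m = 23,239 × exp(−1250/3400.0) = 23,239 × 0.69236 = 16,089.8 kg.
Second-burn propellant = 23,239 − 16,089.8 = 7,149.2 kg.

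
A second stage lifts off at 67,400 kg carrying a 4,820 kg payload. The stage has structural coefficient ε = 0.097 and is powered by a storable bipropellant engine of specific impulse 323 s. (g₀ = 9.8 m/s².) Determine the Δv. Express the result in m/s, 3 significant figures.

Stage wet mass = m₀ − payload = 67,400 − 4,820 = 62,580 kg.
Stage dry mass = ε × stage wet mass = 0.097 × 62,580 = 6,070.26 kg.
Burnout mass m_f = stage dry + payload = 6,070.26 + 4,820 = 10,890.26 kg.
v_e = Isp · g₀ = 323 × 9.8 = 3165.4 m/s.
Δv = v_e · ln(67,400/10,890.26) = 3165.4 × ln(6.189) = 3165.4 × 1.8228 ≈ 5770 m/s.

Δv ≈ 5770 m/s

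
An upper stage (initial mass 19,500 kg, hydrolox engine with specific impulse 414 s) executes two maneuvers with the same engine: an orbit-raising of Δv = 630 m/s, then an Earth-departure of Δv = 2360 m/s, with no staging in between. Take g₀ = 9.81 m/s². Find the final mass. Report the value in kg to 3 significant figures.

final mass ≈ 9340 kg

v_e = Isp · g₀ = 414 × 9.81 = 4061.3 m/s.
After the first burn: m = 19500 × exp(−630/4061.3) = 19500 × 0.85631 = 16,698 kg.
After the second burn: m = 16,698 × exp(−2360/4061.3) = 16,698 × 0.55929 = 9,339.02 kg.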